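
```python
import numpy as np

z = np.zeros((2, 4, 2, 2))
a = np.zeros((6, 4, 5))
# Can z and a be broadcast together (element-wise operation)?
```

No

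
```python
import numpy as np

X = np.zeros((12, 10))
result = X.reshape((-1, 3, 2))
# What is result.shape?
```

(20, 3, 2)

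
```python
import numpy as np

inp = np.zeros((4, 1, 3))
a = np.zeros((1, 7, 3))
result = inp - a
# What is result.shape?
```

(4, 7, 3)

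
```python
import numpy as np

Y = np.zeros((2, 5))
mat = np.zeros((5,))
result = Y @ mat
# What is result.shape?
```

(2,)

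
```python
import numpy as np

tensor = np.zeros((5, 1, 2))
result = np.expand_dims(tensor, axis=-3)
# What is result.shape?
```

(5, 1, 1, 2)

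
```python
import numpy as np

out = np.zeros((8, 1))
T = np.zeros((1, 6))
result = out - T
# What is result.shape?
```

(8, 6)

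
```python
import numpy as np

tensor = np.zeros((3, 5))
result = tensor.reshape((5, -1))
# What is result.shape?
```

(5, 3)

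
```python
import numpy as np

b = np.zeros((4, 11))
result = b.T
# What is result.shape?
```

(11, 4)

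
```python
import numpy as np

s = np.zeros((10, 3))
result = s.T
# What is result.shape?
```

(3, 10)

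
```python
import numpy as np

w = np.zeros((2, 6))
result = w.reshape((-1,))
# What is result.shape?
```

(12,)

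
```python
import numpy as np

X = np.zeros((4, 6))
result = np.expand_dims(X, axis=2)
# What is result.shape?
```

(4, 6, 1)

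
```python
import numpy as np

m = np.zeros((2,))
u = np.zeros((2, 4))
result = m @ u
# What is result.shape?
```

(4,)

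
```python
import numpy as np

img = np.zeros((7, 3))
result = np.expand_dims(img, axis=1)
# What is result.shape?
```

(7, 1, 3)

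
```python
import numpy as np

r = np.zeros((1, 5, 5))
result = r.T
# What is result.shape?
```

(5, 5, 1)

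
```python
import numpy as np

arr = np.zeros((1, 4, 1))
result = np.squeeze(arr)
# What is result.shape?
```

(4,)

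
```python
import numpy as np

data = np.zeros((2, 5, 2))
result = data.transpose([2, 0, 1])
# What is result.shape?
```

(2, 2, 5)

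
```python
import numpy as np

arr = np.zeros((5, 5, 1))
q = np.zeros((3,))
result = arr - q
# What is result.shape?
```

(5, 5, 3)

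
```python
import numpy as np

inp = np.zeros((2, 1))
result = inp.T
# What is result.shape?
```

(1, 2)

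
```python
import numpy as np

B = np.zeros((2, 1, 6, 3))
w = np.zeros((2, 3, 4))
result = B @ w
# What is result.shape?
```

(2, 2, 6, 4)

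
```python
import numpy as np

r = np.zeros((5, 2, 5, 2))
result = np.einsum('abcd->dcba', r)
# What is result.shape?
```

(2, 5, 2, 5)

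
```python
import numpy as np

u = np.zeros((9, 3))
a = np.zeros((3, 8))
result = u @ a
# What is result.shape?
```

(9, 8)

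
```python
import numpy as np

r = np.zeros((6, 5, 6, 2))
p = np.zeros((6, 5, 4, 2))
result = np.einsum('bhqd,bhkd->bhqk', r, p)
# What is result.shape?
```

(6, 5, 6, 4)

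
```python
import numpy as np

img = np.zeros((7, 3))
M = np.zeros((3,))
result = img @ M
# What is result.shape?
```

(7,)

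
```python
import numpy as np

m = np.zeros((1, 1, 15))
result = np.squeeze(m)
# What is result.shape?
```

(15,)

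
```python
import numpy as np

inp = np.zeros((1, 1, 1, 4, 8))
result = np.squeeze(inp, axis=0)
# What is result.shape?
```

(1, 1, 4, 8)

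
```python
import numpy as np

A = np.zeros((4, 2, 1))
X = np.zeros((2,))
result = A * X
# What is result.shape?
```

(4, 2, 2)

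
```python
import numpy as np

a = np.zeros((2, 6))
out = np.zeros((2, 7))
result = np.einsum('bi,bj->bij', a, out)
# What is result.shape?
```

(2, 6, 7)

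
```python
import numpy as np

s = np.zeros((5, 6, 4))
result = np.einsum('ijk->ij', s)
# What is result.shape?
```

(5, 6)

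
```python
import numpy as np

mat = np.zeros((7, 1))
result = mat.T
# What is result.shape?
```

(1, 7)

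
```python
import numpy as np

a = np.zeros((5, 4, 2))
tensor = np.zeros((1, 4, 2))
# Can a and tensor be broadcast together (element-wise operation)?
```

Yes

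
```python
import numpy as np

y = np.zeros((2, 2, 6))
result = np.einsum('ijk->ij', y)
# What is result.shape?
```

(2, 2)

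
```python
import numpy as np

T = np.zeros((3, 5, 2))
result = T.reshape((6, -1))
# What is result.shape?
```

(6, 5)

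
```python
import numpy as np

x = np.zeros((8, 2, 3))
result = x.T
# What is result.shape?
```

(3, 2, 8)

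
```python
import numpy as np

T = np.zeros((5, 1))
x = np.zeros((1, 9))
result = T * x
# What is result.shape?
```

(5, 9)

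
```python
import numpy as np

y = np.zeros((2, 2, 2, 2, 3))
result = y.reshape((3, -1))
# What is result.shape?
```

(3, 16)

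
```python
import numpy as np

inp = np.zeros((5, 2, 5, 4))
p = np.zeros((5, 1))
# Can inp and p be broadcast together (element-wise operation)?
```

Yes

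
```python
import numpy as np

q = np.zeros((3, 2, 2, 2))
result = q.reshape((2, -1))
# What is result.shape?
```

(2, 12)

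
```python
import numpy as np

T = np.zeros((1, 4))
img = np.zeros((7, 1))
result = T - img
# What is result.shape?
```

(7, 4)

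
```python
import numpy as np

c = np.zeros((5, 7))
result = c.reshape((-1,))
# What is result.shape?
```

(35,)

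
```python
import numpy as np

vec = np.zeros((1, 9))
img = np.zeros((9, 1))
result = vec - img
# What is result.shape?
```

(9, 9)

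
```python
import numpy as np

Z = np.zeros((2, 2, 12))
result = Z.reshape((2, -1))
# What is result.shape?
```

(2, 24)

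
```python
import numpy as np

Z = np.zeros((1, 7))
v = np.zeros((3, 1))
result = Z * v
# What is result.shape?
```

(3, 7)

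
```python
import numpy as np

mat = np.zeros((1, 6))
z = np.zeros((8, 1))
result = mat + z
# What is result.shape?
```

(8, 6)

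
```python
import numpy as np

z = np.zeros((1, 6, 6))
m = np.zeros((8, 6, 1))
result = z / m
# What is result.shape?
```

(8, 6, 6)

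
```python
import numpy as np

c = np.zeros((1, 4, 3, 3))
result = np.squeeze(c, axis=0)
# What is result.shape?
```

(4, 3, 3)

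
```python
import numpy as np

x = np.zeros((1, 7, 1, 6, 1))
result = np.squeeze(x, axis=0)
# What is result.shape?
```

(7, 1, 6, 1)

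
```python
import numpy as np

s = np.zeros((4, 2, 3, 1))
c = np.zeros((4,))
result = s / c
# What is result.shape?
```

(4, 2, 3, 4)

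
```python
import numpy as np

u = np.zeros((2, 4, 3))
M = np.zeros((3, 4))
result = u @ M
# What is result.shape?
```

(2, 4, 4)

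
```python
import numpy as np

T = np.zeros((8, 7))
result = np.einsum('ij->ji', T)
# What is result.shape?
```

(7, 8)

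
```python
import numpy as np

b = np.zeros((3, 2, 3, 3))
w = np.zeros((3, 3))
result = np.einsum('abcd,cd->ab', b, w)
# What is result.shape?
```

(3, 2)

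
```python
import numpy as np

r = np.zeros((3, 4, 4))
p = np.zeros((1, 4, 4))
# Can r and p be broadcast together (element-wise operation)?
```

Yes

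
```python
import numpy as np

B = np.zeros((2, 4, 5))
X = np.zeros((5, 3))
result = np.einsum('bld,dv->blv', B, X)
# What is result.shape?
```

(2, 4, 3)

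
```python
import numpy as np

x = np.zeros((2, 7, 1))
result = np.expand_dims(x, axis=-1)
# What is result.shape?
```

(2, 7, 1, 1)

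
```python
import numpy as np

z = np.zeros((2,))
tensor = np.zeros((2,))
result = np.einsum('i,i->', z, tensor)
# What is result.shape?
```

()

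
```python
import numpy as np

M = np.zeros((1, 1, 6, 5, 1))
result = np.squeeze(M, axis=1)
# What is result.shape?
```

(1, 6, 5, 1)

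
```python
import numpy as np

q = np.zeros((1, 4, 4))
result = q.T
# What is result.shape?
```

(4, 4, 1)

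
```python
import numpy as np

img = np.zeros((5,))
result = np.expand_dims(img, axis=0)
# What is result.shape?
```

(1, 5)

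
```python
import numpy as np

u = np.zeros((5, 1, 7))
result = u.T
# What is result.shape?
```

(7, 1, 5)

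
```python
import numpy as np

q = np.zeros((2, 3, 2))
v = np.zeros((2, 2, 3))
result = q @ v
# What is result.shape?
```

(2, 3, 3)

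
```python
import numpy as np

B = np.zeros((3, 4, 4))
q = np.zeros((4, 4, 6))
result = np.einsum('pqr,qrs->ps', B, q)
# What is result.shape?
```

(3, 6)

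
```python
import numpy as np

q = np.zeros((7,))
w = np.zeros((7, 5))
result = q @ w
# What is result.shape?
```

(5,)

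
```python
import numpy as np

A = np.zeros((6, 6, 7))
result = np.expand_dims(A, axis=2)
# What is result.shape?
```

(6, 6, 1, 7)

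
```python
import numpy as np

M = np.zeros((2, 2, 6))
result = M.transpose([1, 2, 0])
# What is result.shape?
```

(2, 6, 2)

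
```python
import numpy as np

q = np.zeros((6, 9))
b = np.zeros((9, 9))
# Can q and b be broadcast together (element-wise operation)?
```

No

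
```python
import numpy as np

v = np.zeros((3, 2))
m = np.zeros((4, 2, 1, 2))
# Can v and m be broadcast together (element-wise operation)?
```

Yes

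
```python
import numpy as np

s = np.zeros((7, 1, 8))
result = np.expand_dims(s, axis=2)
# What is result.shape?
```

(7, 1, 1, 8)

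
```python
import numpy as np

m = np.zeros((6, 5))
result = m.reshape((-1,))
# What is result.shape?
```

(30,)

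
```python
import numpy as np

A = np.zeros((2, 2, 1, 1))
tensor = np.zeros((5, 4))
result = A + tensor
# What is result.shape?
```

(2, 2, 5, 4)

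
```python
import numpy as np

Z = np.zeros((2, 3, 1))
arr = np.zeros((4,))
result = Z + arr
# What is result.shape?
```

(2, 3, 4)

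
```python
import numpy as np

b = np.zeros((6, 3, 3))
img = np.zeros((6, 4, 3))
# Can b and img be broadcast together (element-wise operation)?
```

No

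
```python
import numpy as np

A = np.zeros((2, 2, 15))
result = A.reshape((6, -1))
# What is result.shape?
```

(6, 10)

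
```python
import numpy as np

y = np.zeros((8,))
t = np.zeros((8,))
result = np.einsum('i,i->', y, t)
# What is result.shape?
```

()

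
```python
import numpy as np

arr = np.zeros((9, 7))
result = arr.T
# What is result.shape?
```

(7, 9)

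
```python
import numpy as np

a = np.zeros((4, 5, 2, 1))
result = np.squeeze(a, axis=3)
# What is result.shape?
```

(4, 5, 2)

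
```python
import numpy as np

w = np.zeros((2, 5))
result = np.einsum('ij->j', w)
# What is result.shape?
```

(5,)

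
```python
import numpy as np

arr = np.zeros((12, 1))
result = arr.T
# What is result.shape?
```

(1, 12)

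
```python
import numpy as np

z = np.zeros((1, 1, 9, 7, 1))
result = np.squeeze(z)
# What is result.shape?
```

(9, 7)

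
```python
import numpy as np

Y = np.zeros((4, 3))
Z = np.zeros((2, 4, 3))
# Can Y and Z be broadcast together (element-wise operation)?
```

Yes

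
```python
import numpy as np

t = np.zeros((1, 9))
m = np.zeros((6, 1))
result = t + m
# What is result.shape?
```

(6, 9)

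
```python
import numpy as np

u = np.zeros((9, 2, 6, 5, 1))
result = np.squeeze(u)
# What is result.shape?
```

(9, 2, 6, 5)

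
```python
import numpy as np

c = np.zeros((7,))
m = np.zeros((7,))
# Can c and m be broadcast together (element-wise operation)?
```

Yes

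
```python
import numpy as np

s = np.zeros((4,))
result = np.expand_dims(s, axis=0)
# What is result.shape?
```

(1, 4)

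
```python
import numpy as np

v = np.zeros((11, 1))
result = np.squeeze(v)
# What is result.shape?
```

(11,)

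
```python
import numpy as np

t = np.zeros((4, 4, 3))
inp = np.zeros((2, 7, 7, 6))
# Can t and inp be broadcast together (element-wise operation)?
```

No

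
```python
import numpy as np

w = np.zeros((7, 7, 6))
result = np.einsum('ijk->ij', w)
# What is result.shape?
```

(7, 7)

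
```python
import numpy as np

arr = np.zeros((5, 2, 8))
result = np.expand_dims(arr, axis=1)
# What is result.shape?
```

(5, 1, 2, 8)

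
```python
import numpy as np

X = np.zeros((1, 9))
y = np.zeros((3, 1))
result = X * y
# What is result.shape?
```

(3, 9)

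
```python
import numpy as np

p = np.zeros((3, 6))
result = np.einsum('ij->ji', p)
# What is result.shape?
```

(6, 3)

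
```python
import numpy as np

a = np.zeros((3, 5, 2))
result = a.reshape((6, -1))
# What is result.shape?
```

(6, 5)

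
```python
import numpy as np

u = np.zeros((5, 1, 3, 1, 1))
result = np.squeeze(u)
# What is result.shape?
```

(5, 3)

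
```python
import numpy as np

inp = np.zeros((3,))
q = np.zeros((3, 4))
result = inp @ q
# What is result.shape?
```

(4,)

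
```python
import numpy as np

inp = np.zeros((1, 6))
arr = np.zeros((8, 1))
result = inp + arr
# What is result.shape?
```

(8, 6)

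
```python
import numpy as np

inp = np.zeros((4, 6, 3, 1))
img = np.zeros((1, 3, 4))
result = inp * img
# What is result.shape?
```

(4, 6, 3, 4)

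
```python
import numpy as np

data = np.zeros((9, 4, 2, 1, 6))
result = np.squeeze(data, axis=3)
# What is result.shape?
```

(9, 4, 2, 6)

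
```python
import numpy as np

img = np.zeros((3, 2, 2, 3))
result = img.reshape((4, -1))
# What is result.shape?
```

(4, 9)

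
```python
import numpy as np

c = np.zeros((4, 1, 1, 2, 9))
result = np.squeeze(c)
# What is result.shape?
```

(4, 2, 9)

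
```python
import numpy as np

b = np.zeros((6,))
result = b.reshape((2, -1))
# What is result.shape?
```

(2, 3)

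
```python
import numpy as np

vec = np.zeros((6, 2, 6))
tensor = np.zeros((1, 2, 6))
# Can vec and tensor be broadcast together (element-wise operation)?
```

Yes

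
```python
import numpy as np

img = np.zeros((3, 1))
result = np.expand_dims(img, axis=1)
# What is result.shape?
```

(3, 1, 1)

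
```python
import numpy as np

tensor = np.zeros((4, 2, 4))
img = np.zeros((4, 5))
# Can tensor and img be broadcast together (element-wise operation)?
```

No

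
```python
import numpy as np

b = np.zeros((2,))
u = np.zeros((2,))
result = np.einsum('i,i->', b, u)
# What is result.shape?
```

()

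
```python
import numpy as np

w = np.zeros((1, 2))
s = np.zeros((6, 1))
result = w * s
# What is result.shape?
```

(6, 2)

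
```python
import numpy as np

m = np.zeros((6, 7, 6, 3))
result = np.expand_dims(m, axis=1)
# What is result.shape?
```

(6, 1, 7, 6, 3)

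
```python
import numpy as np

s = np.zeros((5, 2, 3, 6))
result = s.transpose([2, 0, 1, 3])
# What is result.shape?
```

(3, 5, 2, 6)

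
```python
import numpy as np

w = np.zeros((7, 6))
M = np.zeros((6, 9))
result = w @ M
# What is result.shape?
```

(7, 9)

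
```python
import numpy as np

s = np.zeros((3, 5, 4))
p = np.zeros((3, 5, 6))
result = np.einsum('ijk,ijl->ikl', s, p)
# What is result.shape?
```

(3, 4, 6)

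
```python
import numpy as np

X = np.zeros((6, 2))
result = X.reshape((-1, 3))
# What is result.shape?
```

(4, 3)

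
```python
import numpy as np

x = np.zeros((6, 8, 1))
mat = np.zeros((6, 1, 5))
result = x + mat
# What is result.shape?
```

(6, 8, 5)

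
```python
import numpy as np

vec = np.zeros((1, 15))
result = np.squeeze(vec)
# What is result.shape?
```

(15,)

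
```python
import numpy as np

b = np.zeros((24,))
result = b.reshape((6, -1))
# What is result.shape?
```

(6, 4)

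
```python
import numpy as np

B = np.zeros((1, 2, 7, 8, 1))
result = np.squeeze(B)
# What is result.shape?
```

(2, 7, 8)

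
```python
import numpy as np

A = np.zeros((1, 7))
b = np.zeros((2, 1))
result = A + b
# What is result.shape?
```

(2, 7)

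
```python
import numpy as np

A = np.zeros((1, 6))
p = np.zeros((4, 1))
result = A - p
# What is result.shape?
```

(4, 6)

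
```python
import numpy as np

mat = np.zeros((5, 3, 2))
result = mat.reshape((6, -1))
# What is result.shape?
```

(6, 5)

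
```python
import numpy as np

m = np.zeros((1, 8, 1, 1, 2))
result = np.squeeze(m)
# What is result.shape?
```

(8, 2)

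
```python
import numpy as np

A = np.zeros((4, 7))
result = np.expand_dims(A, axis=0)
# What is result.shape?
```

(1, 4, 7)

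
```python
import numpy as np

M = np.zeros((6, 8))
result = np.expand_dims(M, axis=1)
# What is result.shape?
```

(6, 1, 8)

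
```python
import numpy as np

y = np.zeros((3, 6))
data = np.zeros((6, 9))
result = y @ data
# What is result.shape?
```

(3, 9)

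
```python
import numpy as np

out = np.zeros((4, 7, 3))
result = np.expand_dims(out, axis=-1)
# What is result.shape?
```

(4, 7, 3, 1)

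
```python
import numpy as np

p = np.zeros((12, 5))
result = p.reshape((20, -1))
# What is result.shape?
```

(20, 3)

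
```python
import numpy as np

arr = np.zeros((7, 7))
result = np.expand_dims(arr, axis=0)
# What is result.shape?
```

(1, 7, 7)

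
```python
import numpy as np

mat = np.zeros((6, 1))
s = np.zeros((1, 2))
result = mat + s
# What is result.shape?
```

(6, 2)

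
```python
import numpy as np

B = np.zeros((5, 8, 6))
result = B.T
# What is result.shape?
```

(6, 8, 5)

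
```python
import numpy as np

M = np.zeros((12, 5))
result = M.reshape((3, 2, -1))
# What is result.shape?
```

(3, 2, 10)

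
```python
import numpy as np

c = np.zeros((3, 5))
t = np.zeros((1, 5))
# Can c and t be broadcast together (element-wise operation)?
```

Yes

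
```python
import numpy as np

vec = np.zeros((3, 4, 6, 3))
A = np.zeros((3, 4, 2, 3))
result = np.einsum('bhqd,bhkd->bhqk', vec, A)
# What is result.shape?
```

(3, 4, 6, 2)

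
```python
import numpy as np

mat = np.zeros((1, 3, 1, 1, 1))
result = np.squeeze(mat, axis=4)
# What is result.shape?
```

(1, 3, 1, 1)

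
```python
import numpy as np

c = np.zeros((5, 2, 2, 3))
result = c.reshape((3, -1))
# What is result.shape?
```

(3, 20)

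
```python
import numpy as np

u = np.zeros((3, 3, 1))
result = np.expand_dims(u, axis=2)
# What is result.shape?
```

(3, 3, 1, 1)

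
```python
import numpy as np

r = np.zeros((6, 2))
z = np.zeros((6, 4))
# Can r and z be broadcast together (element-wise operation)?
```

No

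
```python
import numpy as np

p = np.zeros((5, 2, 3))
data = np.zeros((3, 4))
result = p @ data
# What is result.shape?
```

(5, 2, 4)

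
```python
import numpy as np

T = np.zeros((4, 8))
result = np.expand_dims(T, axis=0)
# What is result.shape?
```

(1, 4, 8)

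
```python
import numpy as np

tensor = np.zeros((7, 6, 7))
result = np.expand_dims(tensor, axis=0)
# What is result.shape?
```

(1, 7, 6, 7)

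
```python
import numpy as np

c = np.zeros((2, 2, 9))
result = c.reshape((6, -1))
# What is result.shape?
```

(6, 6)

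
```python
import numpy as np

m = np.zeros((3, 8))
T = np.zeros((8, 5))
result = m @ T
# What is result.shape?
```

(3, 5)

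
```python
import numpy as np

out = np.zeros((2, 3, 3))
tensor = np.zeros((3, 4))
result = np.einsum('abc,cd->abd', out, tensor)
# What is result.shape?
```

(2, 3, 4)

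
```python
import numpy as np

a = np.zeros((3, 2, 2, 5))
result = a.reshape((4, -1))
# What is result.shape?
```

(4, 15)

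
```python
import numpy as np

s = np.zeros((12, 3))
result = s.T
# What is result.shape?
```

(3, 12)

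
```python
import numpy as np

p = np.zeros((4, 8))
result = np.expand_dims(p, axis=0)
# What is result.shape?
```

(1, 4, 8)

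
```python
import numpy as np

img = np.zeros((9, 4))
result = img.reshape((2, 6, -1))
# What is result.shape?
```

(2, 6, 3)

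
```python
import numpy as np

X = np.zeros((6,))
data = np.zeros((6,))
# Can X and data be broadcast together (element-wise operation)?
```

Yes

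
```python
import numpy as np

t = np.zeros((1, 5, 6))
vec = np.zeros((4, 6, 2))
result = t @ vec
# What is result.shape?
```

(4, 5, 2)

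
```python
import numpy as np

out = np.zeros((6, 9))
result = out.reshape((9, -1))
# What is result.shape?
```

(9, 6)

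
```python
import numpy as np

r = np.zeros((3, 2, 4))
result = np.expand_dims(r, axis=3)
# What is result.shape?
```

(3, 2, 4, 1)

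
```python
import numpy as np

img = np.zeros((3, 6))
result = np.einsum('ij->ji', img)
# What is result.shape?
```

(6, 3)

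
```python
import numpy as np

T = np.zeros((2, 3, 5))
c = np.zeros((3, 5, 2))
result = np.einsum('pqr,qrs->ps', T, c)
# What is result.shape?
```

(2, 2)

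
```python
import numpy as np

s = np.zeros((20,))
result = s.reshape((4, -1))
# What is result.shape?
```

(4, 5)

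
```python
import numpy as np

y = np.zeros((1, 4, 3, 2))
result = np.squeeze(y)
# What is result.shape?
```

(4, 3, 2)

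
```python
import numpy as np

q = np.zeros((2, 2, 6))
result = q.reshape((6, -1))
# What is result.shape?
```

(6, 4)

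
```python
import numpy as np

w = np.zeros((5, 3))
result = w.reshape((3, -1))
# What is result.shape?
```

(3, 5)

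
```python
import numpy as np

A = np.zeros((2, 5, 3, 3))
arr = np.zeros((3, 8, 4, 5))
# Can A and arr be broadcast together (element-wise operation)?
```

No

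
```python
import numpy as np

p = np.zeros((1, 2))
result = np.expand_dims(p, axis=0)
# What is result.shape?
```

(1, 1, 2)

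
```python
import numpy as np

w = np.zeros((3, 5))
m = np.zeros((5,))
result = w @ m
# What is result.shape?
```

(3,)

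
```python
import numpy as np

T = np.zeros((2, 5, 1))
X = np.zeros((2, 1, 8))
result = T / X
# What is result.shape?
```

(2, 5, 8)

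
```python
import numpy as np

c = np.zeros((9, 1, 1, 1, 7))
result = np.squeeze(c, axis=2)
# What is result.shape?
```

(9, 1, 1, 7)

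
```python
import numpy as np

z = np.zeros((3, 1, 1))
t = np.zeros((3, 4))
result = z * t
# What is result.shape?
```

(3, 3, 4)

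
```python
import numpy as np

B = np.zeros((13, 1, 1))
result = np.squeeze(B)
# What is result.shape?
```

(13,)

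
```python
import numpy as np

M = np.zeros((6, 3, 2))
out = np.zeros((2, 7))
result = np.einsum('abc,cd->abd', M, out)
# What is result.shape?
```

(6, 3, 7)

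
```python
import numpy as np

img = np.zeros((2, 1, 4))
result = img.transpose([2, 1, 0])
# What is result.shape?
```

(4, 1, 2)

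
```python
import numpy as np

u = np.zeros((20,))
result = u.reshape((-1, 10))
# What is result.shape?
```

(2, 10)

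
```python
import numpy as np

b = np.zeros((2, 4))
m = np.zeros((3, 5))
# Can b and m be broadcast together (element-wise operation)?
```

No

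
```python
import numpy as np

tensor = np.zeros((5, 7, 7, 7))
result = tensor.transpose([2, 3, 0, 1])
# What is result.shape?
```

(7, 7, 5, 7)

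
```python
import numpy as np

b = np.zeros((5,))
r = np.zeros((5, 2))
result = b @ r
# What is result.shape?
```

(2,)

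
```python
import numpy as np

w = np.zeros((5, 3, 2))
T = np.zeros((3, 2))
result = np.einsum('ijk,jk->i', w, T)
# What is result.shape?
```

(5,)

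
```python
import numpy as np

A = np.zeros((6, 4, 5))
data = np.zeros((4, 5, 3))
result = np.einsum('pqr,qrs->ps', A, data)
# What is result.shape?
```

(6, 3)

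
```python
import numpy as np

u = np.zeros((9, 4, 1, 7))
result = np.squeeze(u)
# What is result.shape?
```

(9, 4, 7)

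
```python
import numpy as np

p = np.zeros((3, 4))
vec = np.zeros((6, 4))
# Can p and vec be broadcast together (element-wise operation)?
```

No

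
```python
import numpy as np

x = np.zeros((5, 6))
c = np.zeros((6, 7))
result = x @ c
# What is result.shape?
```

(5, 7)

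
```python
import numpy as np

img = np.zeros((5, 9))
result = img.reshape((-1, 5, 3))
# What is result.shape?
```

(3, 5, 3)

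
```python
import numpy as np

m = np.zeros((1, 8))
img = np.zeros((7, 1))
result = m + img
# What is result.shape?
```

(7, 8)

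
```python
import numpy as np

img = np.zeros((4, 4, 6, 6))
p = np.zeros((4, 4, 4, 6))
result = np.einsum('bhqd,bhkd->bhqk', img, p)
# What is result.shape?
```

(4, 4, 6, 4)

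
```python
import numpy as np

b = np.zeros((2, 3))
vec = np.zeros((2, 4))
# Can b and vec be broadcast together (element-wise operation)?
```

No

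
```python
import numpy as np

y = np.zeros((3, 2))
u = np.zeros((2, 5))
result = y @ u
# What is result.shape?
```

(3, 5)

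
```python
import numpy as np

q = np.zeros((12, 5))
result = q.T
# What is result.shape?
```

(5, 12)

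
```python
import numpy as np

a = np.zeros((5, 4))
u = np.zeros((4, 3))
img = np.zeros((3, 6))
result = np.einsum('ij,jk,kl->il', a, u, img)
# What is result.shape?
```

(5, 6)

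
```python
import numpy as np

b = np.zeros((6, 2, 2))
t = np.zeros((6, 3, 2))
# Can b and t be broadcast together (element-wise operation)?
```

No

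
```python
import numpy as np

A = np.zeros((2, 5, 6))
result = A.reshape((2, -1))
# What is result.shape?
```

(2, 30)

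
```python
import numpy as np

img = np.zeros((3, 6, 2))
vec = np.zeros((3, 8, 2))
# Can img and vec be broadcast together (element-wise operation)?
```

No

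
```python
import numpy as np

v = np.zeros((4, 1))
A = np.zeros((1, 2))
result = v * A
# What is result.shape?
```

(4, 2)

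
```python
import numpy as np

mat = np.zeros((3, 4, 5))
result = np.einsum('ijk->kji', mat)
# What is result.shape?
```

(5, 4, 3)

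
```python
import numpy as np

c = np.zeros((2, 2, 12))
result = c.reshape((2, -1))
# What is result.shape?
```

(2, 24)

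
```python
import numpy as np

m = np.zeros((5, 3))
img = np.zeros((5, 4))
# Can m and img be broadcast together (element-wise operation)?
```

No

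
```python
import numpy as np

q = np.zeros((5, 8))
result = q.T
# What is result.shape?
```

(8, 5)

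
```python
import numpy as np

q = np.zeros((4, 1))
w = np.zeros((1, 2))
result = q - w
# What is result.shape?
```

(4, 2)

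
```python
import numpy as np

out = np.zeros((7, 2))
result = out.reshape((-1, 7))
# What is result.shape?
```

(2, 7)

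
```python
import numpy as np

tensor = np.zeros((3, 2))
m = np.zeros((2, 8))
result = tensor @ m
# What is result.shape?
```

(3, 8)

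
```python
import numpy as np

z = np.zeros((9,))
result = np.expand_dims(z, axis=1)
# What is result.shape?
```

(9, 1)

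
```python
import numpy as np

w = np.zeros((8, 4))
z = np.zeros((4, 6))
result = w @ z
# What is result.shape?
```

(8, 6)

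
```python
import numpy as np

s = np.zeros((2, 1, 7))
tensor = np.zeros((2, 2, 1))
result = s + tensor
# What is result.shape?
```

(2, 2, 7)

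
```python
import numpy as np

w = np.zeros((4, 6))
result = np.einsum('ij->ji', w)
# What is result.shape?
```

(6, 4)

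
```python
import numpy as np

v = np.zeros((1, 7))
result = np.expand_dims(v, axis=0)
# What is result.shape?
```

(1, 1, 7)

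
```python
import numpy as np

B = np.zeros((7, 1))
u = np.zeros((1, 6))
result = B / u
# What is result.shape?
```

(7, 6)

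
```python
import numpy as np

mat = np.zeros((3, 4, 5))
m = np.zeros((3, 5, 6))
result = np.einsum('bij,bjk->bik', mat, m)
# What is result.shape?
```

(3, 4, 6)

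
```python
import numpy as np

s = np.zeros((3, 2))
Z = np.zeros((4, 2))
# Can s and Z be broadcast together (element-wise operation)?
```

No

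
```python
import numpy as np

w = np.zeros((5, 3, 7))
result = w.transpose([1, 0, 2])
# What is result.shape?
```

(3, 5, 7)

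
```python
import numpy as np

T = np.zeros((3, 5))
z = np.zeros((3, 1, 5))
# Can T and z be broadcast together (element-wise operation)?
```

Yes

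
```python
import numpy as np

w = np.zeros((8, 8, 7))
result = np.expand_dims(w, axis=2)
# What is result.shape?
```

(8, 8, 1, 7)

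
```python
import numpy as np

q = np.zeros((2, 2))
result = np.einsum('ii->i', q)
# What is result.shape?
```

(2,)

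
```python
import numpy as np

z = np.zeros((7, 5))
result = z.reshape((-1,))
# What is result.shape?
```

(35,)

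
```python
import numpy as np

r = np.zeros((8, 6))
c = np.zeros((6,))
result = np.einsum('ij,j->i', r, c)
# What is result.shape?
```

(8,)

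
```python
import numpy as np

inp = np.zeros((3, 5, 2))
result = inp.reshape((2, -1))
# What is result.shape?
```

(2, 15)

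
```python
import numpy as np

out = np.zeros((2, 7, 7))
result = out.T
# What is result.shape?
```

(7, 7, 2)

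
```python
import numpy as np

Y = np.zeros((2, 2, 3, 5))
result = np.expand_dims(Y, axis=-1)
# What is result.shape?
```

(2, 2, 3, 5, 1)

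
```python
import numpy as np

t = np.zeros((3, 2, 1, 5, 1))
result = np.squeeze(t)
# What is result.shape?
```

(3, 2, 5)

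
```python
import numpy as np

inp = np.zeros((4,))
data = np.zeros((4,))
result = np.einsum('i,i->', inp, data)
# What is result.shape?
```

()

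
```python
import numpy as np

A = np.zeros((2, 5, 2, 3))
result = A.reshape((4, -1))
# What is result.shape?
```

(4, 15)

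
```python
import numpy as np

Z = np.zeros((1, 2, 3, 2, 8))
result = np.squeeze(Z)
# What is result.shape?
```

(2, 3, 2, 8)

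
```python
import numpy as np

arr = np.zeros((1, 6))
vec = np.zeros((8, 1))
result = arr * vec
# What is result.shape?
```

(8, 6)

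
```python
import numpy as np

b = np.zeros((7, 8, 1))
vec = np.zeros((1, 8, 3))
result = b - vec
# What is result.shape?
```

(7, 8, 3)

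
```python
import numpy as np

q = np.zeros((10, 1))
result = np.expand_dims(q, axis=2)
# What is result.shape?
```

(10, 1, 1)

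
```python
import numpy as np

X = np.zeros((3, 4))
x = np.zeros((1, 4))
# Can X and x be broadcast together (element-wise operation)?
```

Yes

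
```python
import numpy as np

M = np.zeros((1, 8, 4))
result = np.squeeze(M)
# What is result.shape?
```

(8, 4)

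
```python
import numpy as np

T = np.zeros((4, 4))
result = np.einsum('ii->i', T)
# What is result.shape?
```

(4,)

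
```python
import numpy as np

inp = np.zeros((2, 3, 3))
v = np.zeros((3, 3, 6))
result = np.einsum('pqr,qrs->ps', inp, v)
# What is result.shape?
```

(2, 6)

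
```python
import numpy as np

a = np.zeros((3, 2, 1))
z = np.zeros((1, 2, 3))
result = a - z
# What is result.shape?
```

(3, 2, 3)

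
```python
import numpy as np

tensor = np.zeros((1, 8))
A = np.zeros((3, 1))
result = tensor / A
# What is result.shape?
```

(3, 8)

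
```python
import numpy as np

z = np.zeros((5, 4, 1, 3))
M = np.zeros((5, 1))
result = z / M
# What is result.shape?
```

(5, 4, 5, 3)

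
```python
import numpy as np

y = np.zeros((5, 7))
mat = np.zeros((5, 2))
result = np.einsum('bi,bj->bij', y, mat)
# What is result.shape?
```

(5, 7, 2)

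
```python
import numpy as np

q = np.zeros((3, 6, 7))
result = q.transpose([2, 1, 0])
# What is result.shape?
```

(7, 6, 3)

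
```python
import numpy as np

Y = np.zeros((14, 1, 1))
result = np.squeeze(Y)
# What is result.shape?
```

(14,)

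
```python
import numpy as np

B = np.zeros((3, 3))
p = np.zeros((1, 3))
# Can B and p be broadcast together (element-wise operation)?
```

Yes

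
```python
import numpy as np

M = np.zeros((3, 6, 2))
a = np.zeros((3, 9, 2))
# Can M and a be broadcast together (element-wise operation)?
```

No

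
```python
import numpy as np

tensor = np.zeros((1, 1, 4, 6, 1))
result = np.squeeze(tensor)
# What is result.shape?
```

(4, 6)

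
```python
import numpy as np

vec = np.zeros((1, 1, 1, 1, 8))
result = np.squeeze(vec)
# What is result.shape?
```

(8,)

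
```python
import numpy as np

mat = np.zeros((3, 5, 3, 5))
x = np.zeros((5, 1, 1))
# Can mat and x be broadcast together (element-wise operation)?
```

Yes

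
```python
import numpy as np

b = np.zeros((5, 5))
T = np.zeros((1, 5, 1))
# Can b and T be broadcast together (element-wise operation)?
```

Yes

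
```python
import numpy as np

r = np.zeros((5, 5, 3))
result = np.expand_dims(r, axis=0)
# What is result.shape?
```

(1, 5, 5, 3)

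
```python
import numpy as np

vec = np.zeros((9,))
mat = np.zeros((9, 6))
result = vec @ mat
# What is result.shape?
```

(6,)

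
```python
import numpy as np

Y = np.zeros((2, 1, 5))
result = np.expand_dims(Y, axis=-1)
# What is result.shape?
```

(2, 1, 5, 1)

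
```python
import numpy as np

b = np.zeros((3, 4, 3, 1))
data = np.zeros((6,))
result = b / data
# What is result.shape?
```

(3, 4, 3, 6)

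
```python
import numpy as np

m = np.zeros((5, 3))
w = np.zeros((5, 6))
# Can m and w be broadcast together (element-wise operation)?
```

No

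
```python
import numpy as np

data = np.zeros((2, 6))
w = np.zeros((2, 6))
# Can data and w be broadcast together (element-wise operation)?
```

Yes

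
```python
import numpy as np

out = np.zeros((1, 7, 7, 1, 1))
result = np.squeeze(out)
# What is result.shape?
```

(7, 7)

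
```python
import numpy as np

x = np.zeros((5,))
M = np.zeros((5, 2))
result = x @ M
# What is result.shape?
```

(2,)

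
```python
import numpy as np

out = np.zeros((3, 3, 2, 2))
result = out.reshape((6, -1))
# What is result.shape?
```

(6, 6)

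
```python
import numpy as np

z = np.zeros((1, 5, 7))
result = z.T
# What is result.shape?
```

(7, 5, 1)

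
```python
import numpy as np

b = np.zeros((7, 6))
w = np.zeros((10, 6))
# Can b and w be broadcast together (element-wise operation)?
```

No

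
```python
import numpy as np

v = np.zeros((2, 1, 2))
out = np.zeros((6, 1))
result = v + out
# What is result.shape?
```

(2, 6, 2)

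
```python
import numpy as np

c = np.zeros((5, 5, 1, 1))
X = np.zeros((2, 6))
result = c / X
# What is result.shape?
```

(5, 5, 2, 6)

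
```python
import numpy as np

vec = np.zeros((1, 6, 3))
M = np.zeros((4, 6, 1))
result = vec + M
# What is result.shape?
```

(4, 6, 3)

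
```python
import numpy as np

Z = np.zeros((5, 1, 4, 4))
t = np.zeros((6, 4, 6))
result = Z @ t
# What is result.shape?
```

(5, 6, 4, 6)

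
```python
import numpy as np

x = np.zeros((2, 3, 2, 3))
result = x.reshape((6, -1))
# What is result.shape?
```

(6, 6)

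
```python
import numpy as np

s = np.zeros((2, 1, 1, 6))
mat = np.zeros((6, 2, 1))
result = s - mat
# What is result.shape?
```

(2, 6, 2, 6)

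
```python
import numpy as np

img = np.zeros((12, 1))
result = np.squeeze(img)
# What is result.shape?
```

(12,)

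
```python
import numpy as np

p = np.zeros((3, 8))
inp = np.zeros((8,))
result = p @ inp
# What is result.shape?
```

(3,)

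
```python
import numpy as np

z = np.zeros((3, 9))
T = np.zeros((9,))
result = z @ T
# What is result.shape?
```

(3,)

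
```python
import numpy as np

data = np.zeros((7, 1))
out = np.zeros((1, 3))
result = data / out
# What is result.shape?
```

(7, 3)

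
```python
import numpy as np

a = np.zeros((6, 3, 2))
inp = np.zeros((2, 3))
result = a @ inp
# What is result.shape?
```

(6, 3, 3)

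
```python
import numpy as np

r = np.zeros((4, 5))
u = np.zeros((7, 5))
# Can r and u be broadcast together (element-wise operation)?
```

No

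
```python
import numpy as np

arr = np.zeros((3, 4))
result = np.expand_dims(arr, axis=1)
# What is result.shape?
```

(3, 1, 4)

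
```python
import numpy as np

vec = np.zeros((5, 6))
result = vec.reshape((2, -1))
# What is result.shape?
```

(2, 15)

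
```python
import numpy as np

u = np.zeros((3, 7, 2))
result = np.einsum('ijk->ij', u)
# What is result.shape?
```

(3, 7)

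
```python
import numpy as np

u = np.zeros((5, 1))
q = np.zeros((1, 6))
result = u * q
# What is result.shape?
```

(5, 6)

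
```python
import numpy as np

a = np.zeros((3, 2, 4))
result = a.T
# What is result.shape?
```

(4, 2, 3)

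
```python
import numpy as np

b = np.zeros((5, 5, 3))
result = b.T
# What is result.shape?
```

(3, 5, 5)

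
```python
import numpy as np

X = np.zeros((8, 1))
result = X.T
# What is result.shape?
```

(1, 8)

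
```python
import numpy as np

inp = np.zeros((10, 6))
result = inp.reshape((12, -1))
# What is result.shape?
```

(12, 5)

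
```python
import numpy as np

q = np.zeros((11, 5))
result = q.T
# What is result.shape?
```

(5, 11)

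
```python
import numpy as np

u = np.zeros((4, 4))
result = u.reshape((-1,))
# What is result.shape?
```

(16,)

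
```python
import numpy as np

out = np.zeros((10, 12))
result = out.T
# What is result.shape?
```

(12, 10)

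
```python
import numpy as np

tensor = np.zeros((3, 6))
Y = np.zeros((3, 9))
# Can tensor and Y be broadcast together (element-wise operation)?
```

No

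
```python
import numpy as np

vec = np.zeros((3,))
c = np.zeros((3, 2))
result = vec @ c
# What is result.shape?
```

(2,)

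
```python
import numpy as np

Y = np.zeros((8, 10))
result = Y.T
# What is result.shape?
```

(10, 8)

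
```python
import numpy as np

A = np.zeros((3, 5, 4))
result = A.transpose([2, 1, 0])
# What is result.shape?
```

(4, 5, 3)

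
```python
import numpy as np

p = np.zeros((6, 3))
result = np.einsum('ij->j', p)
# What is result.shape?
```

(3,)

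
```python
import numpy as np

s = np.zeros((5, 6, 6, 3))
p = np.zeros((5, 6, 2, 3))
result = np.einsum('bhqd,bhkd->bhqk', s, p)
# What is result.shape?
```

(5, 6, 6, 2)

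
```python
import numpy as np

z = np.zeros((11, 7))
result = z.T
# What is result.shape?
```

(7, 11)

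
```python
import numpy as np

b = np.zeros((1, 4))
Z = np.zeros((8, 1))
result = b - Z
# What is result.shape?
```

(8, 4)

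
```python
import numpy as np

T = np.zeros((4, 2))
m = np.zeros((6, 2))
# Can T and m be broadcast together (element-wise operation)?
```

No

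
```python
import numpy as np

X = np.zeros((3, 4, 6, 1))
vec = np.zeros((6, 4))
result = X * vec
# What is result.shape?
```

(3, 4, 6, 4)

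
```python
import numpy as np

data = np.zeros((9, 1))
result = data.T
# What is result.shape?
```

(1, 9)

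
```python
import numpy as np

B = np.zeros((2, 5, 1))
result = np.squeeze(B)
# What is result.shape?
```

(2, 5)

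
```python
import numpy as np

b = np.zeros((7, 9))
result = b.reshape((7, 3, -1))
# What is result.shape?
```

(7, 3, 3)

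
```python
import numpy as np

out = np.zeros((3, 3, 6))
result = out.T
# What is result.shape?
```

(6, 3, 3)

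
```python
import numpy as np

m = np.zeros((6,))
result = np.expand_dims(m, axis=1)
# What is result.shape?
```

(6, 1)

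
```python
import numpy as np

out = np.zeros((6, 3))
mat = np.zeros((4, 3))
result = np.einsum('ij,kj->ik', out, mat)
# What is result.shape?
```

(6, 4)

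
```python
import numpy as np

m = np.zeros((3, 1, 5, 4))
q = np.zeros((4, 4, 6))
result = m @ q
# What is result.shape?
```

(3, 4, 5, 6)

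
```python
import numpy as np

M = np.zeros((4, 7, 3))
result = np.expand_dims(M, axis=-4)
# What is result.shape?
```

(1, 4, 7, 3)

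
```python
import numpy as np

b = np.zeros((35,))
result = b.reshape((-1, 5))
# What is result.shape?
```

(7, 5)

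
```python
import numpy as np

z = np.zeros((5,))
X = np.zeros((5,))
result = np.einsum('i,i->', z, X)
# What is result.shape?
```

()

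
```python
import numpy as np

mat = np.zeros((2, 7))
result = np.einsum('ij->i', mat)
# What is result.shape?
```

(2,)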